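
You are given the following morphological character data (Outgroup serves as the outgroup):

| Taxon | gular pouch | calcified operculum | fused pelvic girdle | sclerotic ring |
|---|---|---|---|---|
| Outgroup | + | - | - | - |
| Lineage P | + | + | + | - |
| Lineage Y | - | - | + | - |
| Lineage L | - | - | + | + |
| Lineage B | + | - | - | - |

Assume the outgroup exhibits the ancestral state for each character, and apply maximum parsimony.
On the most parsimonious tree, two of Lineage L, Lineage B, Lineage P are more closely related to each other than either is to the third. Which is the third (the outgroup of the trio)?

Lineage B

Character polarity is set by the outgroup: the derived state is whichever differs from the outgroup's state, so for gular pouch the derived state is '-', and for the remaining characters it is '+'.
gular pouch (derived state '-') is shared by Lineage L and Lineage Y — a synapomorphy uniting that clade.
calcified operculum (derived state '+') is unique to Lineage P (autapomorphy; uninformative for grouping).
fused pelvic girdle: derived state '+' in Lineage L, Lineage P, and Lineage Y only — synapomorphy for {Lineage L, Lineage P, Lineage Y}.
sclerotic ring (derived state '+') is unique to Lineage L (autapomorphy; uninformative for grouping).
Most parsimonious ingroup topology: ((Lineage P,(Lineage Y,Lineage L)),Lineage B).
Lineage L and Lineage P share a more recent common ancestor with each other than either does with Lineage B, so Lineage B is the least closely related of the three.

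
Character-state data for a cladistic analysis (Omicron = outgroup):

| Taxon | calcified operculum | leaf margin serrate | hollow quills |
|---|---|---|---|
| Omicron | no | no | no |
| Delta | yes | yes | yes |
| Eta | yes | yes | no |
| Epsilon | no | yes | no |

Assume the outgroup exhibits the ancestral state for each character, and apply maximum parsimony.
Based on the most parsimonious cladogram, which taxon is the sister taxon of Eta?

Delta

The outgroup has state 'no' for every character, so 'yes' is the derived state throughout.
calcified operculum: derived state 'yes' in Delta and Eta only — synapomorphy for {Delta, Eta}.
leaf margin serrate (derived state 'yes') is shared by all ingroup taxa — unites the whole ingroup.
hollow quills (derived state 'yes') is unique to Delta (autapomorphy; uninformative for grouping).
Most parsimonious ingroup topology: ((Delta,Eta),Epsilon).
Eta and Delta form a cherry on this tree, so they are sister taxa.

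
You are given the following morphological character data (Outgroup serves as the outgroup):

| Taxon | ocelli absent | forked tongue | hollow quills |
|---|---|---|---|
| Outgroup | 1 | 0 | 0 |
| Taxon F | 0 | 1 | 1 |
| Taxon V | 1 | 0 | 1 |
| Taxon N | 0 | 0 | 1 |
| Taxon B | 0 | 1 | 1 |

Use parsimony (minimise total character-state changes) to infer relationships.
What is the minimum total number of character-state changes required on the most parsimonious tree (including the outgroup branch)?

3

Character polarity is set by the outgroup: the derived state is whichever differs from the outgroup's state, so for ocelli absent the derived state is '0', and for the remaining characters it is '1'.
ocelli absent (derived state '0') is shared by Taxon B, Taxon F, and Taxon N — a synapomorphy uniting that clade.
forked tongue (derived state '1') is shared by Taxon B and Taxon F — a synapomorphy uniting that clade.
All ingroup taxa share the derived state '1' for hollow quills; it defines the ingroup but does not resolve relationships within it.
Most parsimonious ingroup topology: (((Taxon F,Taxon B),Taxon N),Taxon V).
Changes per character on this tree: ocelli absent: 1; forked tongue: 1; hollow quills: 1.
Total = 3.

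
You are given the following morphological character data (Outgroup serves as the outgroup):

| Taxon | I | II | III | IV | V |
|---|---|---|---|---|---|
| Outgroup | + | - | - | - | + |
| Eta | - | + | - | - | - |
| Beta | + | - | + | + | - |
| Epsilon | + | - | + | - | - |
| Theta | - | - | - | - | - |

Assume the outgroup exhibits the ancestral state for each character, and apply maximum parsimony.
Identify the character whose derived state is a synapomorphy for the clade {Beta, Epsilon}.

III

Character polarity is set by the outgroup: the derived state is whichever differs from the outgroup's state, so for I, V the derived state is '-', and for the remaining characters it is '+'.
I (derived state '-') is shared by Eta and Theta — a synapomorphy uniting that clade.
II: derived state '+' in Eta only — an autapomorphy, so it tells us nothing about relationships among taxa.
Only Beta and Epsilon show the derived state '+' for III, supporting them as a clade.
IV (derived state '+') is unique to Beta (autapomorphy; uninformative for grouping).
All ingroup taxa share the derived state '-' for V; it defines the ingroup but does not resolve relationships within it.
Most parsimonious ingroup topology: ((Eta,Theta),(Beta,Epsilon)).
The clade {Beta, Epsilon} is supported by III: its derived state '+' occurs in exactly those taxa and in no other taxon (including the outgroup).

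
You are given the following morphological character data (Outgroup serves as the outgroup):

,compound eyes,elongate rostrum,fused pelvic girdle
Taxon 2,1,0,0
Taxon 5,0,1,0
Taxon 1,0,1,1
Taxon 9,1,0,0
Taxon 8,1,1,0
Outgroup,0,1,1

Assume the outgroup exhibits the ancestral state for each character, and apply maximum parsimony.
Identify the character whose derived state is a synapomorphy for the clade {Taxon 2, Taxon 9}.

Character polarity is set by the outgroup: the derived state is whichever differs from the outgroup's state, so for elongate rostrum, fused pelvic girdle the derived state is '0', and for the remaining characters it is '1'.
compound eyes: derived state '1' in Taxon 2, Taxon 8, and Taxon 9 only — synapomorphy for {Taxon 2, Taxon 8, Taxon 9}.
elongate rostrum (derived state '0') is shared by Taxon 2 and Taxon 9 — a synapomorphy uniting that clade.
Only Taxon 2, Taxon 5, Taxon 8, and Taxon 9 show the derived state '0' for fused pelvic girdle, supporting them as a clade.
Most parsimonious ingroup topology: ((Taxon 5,((Taxon 2,Taxon 9),Taxon 8)),Taxon 1).
The clade {Taxon 2, Taxon 9} is supported by elongate rostrum: its derived state '0' occurs in exactly those taxa and in no other taxon (including the outgroup).

elongate rostrum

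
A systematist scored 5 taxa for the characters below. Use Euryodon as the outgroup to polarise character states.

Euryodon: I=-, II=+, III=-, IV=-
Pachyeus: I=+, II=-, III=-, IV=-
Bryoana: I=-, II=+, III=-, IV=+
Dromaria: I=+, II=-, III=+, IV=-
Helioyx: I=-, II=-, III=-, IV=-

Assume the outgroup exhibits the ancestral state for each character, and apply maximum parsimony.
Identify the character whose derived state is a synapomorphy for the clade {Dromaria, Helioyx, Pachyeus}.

Character polarity is set by the outgroup: the derived state is whichever differs from the outgroup's state, so for II the derived state is '-', and for the remaining characters it is '+'.
Only Dromaria and Pachyeus show the derived state '+' for I, supporting them as a clade.
II: derived state '-' in Dromaria, Helioyx, and Pachyeus only — synapomorphy for {Dromaria, Helioyx, Pachyeus}.
III: derived state '+' in Dromaria only — an autapomorphy, so it tells us nothing about relationships among taxa.
IV: derived state '+' in Bryoana only — an autapomorphy, so it tells us nothing about relationships among taxa.
Most parsimonious ingroup topology: (((Pachyeus,Dromaria),Helioyx),Bryoana).
The clade {Dromaria, Helioyx, Pachyeus} is supported by II: its derived state '-' occurs in exactly those taxa and in no other taxon (including the outgroup).

II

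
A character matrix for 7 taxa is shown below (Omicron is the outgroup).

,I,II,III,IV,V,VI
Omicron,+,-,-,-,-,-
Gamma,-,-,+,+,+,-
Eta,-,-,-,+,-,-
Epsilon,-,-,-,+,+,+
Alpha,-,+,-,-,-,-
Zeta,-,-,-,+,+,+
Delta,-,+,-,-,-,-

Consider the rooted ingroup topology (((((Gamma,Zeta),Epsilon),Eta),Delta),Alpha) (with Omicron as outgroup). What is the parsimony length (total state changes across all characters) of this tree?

Map each character onto (((((Gamma,Zeta),Epsilon),Eta),Delta),Alpha) (rooted by Omicron) and count the minimum state changes it requires (Fitch parsimony):
I: 1; II: 2; III: 1; IV: 1; V: 1; VI: 2.
Total tree length = 8.

8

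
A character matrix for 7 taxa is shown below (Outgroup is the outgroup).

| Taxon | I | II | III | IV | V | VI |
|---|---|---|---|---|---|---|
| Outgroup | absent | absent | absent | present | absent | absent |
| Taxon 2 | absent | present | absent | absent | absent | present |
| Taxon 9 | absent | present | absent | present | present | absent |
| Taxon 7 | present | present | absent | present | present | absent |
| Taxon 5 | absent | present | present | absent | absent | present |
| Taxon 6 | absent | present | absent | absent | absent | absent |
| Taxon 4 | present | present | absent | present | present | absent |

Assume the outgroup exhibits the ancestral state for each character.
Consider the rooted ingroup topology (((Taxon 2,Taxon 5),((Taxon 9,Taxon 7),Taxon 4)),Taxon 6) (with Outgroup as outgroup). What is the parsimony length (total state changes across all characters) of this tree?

8

Map each character onto (((Taxon 2,Taxon 5),((Taxon 9,Taxon 7),Taxon 4)),Taxon 6) (rooted by Outgroup) and count the minimum state changes it requires (Fitch parsimony):
I: 2; II: 1; III: 1; IV: 2; V: 1; VI: 1.
Total tree length = 8.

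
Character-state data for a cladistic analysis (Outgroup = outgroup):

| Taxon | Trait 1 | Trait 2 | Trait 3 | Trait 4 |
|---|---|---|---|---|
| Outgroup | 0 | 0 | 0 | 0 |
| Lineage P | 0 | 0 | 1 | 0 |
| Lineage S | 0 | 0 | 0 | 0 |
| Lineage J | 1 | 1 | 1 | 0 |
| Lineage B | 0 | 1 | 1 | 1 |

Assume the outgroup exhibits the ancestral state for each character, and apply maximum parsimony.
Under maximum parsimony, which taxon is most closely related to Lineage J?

Lineage B

The outgroup has state '0' for every character, so '1' is the derived state throughout.
Trait 1 (derived state '1') is unique to Lineage J (autapomorphy; uninformative for grouping).
Only Lineage B and Lineage J show the derived state '1' for Trait 2, supporting them as a clade.
Only Lineage B, Lineage J, and Lineage P show the derived state '1' for Trait 3, supporting them as a clade.
Trait 4: derived state '1' in Lineage B only — an autapomorphy, so it tells us nothing about relationships among taxa.
Most parsimonious ingroup topology: (((Lineage B,Lineage J),Lineage P),Lineage S).
Lineage J and Lineage B form a cherry on this tree, so they are sister taxa.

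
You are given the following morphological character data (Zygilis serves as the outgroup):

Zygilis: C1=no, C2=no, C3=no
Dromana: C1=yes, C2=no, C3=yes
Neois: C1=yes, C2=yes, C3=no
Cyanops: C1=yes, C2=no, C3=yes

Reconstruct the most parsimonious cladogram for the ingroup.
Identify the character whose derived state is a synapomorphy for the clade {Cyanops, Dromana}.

The outgroup has state 'no' for every character, so 'yes' is the derived state throughout.
All ingroup taxa share the derived state 'yes' for C1; it defines the ingroup but does not resolve relationships within it.
C2: derived state 'yes' in Neois only — an autapomorphy, so it tells us nothing about relationships among taxa.
Only Cyanops and Dromana show the derived state 'yes' for C3, supporting them as a clade.
Most parsimonious ingroup topology: ((Dromana,Cyanops),Neois).
The clade {Cyanops, Dromana} is supported by C3: its derived state 'yes' occurs in exactly those taxa and in no other taxon (including the outgroup).

C3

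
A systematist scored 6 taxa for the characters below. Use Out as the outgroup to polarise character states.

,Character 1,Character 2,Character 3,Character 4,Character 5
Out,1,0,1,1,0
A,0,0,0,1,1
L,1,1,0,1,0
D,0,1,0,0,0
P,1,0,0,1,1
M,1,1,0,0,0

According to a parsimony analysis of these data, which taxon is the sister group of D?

Character polarity is set by the outgroup: the derived state is whichever differs from the outgroup's state, so for Character 1, Character 3, Character 4 the derived state is '0', and for the remaining characters it is '1'.
Character 1 groups A and D, which is incompatible with the clades supported by the remaining characters; treating it as convergent (homoplasy) costs fewer steps than any alternative tree.
Character 2 (derived state '1') is shared by D, L, and M — a synapomorphy uniting that clade.
Character 3 (derived state '0') is shared by all ingroup taxa — unites the whole ingroup.
Character 4 (derived state '0') is shared by D and M — a synapomorphy uniting that clade.
Only A and P show the derived state '1' for Character 5, supporting them as a clade.
Most parsimonious ingroup topology: ((A,P),(L,(D,M))).
D and M form a cherry on this tree, so they are sister taxa.

M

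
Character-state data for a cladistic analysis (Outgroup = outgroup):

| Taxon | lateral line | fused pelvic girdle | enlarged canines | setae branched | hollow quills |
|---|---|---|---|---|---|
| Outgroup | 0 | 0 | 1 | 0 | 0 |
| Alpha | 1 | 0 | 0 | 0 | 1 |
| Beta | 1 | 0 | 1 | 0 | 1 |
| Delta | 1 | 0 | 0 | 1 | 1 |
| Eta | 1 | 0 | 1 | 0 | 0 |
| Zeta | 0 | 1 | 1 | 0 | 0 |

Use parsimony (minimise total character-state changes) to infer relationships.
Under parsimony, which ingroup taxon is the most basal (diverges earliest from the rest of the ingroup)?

Zeta

Character polarity is set by the outgroup: the derived state is whichever differs from the outgroup's state, so for enlarged canines the derived state is '0', and for the remaining characters it is '1'.
lateral line: derived state '1' in Alpha, Beta, Delta, and Eta only — synapomorphy for {Alpha, Beta, Delta, Eta}.
fused pelvic girdle (derived state '1') is unique to Zeta (autapomorphy; uninformative for grouping).
Only Alpha and Delta show the derived state '0' for enlarged canines, supporting them as a clade.
setae branched: derived state '1' in Delta only — an autapomorphy, so it tells us nothing about relationships among taxa.
hollow quills (derived state '1') is shared by Alpha, Beta, and Delta — a synapomorphy uniting that clade.
Most parsimonious ingroup topology: ((((Alpha,Delta),Beta),Eta),Zeta).
Zeta is sister to the clade containing all other ingroup taxa, so it is the earliest-diverging (most basal) ingroup lineage.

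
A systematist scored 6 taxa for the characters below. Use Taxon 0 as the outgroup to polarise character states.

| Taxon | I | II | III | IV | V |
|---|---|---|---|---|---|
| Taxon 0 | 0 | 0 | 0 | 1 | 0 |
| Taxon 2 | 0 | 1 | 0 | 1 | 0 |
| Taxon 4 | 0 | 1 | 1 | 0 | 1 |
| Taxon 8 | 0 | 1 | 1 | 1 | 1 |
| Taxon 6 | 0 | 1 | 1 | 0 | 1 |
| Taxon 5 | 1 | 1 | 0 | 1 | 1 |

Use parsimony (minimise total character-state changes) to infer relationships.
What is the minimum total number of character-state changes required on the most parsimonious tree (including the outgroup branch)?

Character polarity is set by the outgroup: the derived state is whichever differs from the outgroup's state, so for IV the derived state is '0', and for the remaining characters it is '1'.
I: derived state '1' in Taxon 5 only — an autapomorphy, so it tells us nothing about relationships among taxa.
II (derived state '1') is shared by all ingroup taxa — unites the whole ingroup.
III (derived state '1') is shared by Taxon 4, Taxon 6, and Taxon 8 — a synapomorphy uniting that clade.
IV: derived state '0' in Taxon 4 and Taxon 6 only — synapomorphy for {Taxon 4, Taxon 6}.
Only Taxon 4, Taxon 5, Taxon 6, and Taxon 8 show the derived state '1' for V, supporting them as a clade.
Most parsimonious ingroup topology: (Taxon 2,(((Taxon 4,Taxon 6),Taxon 8),Taxon 5)).
Changes per character on this tree: I: 1; II: 1; III: 1; IV: 1; V: 1.
Total = 5.

5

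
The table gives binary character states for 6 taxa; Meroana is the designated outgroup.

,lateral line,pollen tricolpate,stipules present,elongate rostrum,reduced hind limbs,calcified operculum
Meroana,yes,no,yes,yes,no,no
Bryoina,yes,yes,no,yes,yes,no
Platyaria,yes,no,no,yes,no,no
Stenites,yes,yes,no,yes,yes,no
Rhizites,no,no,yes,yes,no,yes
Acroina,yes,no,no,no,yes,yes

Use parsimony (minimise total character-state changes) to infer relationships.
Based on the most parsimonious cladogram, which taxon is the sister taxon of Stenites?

Character polarity is set by the outgroup: the derived state is whichever differs from the outgroup's state, so for lateral line, stipules present, elongate rostrum the derived state is 'no', and for the remaining characters it is 'yes'.
lateral line (derived state 'no') is unique to Rhizites (autapomorphy; uninformative for grouping).
Only Bryoina and Stenites show the derived state 'yes' for pollen tricolpate, supporting them as a clade.
stipules present: derived state 'no' in Acroina, Bryoina, Platyaria, and Stenites only — synapomorphy for {Acroina, Bryoina, Platyaria, Stenites}.
elongate rostrum (derived state 'no') is unique to Acroina (autapomorphy; uninformative for grouping).
reduced hind limbs: derived state 'yes' in Acroina, Bryoina, and Stenites only — synapomorphy for {Acroina, Bryoina, Stenites}.
calcified operculum (state 'yes') occurs in Acroina and Rhizites but conflicts with the nesting implied by the other characters — most parsimoniously interpreted as homoplasy.
Most parsimonious ingroup topology: ((((Bryoina,Stenites),Acroina),Platyaria),Rhizites).
Stenites and Bryoina form a cherry on this tree, so they are sister taxa.

Bryoina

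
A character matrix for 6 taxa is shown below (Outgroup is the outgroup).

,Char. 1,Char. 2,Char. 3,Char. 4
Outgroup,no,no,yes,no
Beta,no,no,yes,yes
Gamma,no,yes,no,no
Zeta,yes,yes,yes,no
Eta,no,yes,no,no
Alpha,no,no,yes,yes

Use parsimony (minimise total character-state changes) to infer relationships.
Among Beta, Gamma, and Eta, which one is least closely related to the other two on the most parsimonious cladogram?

Beta

Character polarity is set by the outgroup: the derived state is whichever differs from the outgroup's state, so for Char. 3 the derived state is 'no', and for the remaining characters it is 'yes'.
Char. 1: derived state 'yes' in Zeta only — an autapomorphy, so it tells us nothing about relationships among taxa.
Char. 2: derived state 'yes' in Eta, Gamma, and Zeta only — synapomorphy for {Eta, Gamma, Zeta}.
Char. 3 (derived state 'no') is shared by Eta and Gamma — a synapomorphy uniting that clade.
Char. 4: derived state 'yes' in Alpha and Beta only — synapomorphy for {Alpha, Beta}.
Most parsimonious ingroup topology: ((Beta,Alpha),((Gamma,Eta),Zeta)).
Gamma and Eta share a more recent common ancestor with each other than either does with Beta, so Beta is the least closely related of the three.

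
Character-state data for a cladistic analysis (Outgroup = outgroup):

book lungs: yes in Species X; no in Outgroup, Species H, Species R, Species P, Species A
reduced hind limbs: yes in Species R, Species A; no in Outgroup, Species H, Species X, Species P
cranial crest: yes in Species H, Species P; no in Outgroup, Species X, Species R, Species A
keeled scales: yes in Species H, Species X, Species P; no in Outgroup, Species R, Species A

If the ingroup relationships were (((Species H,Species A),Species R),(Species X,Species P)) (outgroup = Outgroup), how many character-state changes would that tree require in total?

Map each character onto (((Species H,Species A),Species R),(Species X,Species P)) (rooted by Outgroup) and count the minimum state changes it requires (Fitch parsimony):
book lungs: 1; reduced hind limbs: 2; cranial crest: 2; keeled scales: 2.
Total tree length = 7.

7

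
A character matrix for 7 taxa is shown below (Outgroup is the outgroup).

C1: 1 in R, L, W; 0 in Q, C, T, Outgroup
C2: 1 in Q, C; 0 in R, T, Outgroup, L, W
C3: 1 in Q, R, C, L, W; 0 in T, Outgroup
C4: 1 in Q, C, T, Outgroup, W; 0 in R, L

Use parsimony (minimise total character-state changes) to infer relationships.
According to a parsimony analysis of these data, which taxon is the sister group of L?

Character polarity is set by the outgroup: the derived state is whichever differs from the outgroup's state, so for C4 the derived state is '0', and for the remaining characters it is '1'.
Only L, R, and W show the derived state '1' for C1, supporting them as a clade.
C2 (derived state '1') is shared by C and Q — a synapomorphy uniting that clade.
C3: derived state '1' in C, L, Q, R, and W only — synapomorphy for {C, L, Q, R, W}.
C4 (derived state '0') is shared by L and R — a synapomorphy uniting that clade.
Most parsimonious ingroup topology: (((C,Q),((L,R),W)),T).
L and R form a cherry on this tree, so they are sister taxa.

R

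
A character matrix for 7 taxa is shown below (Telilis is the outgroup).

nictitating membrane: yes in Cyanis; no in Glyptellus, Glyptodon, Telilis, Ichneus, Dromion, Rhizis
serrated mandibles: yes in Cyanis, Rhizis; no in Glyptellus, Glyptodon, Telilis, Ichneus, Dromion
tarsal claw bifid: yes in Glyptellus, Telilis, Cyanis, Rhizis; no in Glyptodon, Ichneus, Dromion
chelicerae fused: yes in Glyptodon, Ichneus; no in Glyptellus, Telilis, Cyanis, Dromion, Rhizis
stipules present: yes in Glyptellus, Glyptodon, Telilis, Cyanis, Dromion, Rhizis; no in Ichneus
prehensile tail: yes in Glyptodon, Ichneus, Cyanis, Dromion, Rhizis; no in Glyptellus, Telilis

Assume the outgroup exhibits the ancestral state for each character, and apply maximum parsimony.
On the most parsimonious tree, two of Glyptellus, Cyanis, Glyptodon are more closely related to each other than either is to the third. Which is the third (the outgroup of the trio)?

Glyptellus

Character polarity is set by the outgroup: the derived state is whichever differs from the outgroup's state, so for tarsal claw bifid, stipules present the derived state is 'no', and for the remaining characters it is 'yes'.
nictitating membrane: derived state 'yes' in Cyanis only — an autapomorphy, so it tells us nothing about relationships among taxa.
serrated mandibles (derived state 'yes') is shared by Cyanis and Rhizis — a synapomorphy uniting that clade.
tarsal claw bifid (derived state 'no') is shared by Dromion, Glyptodon, and Ichneus — a synapomorphy uniting that clade.
chelicerae fused (derived state 'yes') is shared by Glyptodon and Ichneus — a synapomorphy uniting that clade.
stipules present: derived state 'no' in Ichneus only — an autapomorphy, so it tells us nothing about relationships among taxa.
prehensile tail: derived state 'yes' in Cyanis, Dromion, Glyptodon, Ichneus, and Rhizis only — synapomorphy for {Cyanis, Dromion, Glyptodon, Ichneus, Rhizis}.
Most parsimonious ingroup topology: (((Cyanis,Rhizis),((Glyptodon,Ichneus),Dromion)),Glyptellus).
Glyptodon and Cyanis share a more recent common ancestor with each other than either does with Glyptellus, so Glyptellus is the least closely related of the three.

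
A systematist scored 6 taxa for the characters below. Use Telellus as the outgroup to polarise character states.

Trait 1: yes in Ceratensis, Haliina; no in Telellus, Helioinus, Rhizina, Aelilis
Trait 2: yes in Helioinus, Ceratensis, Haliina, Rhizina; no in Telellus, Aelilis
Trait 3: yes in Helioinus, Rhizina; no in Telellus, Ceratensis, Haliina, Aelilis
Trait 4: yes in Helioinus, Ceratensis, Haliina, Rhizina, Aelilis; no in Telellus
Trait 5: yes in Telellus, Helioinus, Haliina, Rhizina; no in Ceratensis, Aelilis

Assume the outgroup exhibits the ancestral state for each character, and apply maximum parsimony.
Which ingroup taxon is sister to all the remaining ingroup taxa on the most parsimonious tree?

Aelilis

Character polarity is set by the outgroup: the derived state is whichever differs from the outgroup's state, so for Trait 5 the derived state is 'no', and for the remaining characters it is 'yes'.
Trait 1: derived state 'yes' in Ceratensis and Haliina only — synapomorphy for {Ceratensis, Haliina}.
Trait 2 (derived state 'yes') is shared by Ceratensis, Haliina, Helioinus, and Rhizina — a synapomorphy uniting that clade.
Trait 3: derived state 'yes' in Helioinus and Rhizina only — synapomorphy for {Helioinus, Rhizina}.
Trait 4 (derived state 'yes') is shared by all ingroup taxa — unites the whole ingroup.
Trait 5 (state 'no') occurs in Aelilis and Ceratensis but conflicts with the nesting implied by the other characters — most parsimoniously interpreted as homoplasy.
Most parsimonious ingroup topology: (((Helioinus,Rhizina),(Ceratensis,Haliina)),Aelilis).
Aelilis is sister to the clade containing all other ingroup taxa, so it is the earliest-diverging (most basal) ingroup lineage.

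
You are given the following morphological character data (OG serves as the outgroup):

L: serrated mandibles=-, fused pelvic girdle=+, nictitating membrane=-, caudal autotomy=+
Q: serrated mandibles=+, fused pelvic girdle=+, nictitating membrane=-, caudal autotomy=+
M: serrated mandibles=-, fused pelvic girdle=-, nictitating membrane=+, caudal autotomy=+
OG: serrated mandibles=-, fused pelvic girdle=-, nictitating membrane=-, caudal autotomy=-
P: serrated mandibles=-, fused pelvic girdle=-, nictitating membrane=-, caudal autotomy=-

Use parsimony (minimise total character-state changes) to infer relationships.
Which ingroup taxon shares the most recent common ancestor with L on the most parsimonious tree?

Q

The outgroup has state '-' for every character, so '+' is the derived state throughout.
serrated mandibles: derived state '+' in Q only — an autapomorphy, so it tells us nothing about relationships among taxa.
fused pelvic girdle (derived state '+') is shared by L and Q — a synapomorphy uniting that clade.
nictitating membrane (derived state '+') is unique to M (autapomorphy; uninformative for grouping).
Only L, M, and Q show the derived state '+' for caudal autotomy, supporting them as a clade.
Most parsimonious ingroup topology: (((Q,L),M),P).
L and Q form a cherry on this tree, so they are sister taxa.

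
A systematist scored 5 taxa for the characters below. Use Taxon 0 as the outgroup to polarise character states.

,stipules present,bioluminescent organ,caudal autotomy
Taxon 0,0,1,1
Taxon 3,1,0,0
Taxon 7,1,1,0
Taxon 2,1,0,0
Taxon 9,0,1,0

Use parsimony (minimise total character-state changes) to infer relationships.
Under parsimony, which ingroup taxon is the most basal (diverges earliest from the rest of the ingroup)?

Taxon 9

Character polarity is set by the outgroup: the derived state is whichever differs from the outgroup's state, so for bioluminescent organ, caudal autotomy the derived state is '0', and for the remaining characters it is '1'.
Only Taxon 2, Taxon 3, and Taxon 7 show the derived state '1' for stipules present, supporting them as a clade.
bioluminescent organ: derived state '0' in Taxon 2 and Taxon 3 only — synapomorphy for {Taxon 2, Taxon 3}.
All ingroup taxa share the derived state '0' for caudal autotomy; it defines the ingroup but does not resolve relationships within it.
Most parsimonious ingroup topology: (((Taxon 3,Taxon 2),Taxon 7),Taxon 9).
Taxon 9 is sister to the clade containing all other ingroup taxa, so it is the earliest-diverging (most basal) ingroup lineage.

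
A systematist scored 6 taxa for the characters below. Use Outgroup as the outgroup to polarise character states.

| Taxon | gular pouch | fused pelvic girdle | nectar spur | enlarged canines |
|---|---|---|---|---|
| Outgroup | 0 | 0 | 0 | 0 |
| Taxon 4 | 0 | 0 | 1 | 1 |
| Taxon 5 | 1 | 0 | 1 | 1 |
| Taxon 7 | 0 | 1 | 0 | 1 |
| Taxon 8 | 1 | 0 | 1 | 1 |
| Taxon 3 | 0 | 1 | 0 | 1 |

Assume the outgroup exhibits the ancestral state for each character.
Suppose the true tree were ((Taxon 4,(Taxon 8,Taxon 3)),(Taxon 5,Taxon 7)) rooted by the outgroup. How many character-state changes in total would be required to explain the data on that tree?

Map each character onto ((Taxon 4,(Taxon 8,Taxon 3)),(Taxon 5,Taxon 7)) (rooted by Outgroup) and count the minimum state changes it requires (Fitch parsimony):
gular pouch: 2; fused pelvic girdle: 2; nectar spur: 3; enlarged canines: 1.
Total tree length = 8.

8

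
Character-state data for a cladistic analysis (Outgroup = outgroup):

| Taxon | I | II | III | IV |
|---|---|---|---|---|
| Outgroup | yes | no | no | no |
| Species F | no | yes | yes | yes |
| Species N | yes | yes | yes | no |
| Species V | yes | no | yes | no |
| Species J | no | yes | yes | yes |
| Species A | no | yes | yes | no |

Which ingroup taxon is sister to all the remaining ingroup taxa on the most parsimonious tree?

Character polarity is set by the outgroup: the derived state is whichever differs from the outgroup's state, so for I the derived state is 'no', and for the remaining characters it is 'yes'.
I: derived state 'no' in Species A, Species F, and Species J only — synapomorphy for {Species A, Species F, Species J}.
Only Species A, Species F, Species J, and Species N show the derived state 'yes' for II, supporting them as a clade.
III (derived state 'yes') is shared by all ingroup taxa — unites the whole ingroup.
Only Species F and Species J show the derived state 'yes' for IV, supporting them as a clade.
Most parsimonious ingroup topology: ((((Species F,Species J),Species A),Species N),Species V).
Species V is sister to the clade containing all other ingroup taxa, so it is the earliest-diverging (most basal) ingroup lineage.

Species V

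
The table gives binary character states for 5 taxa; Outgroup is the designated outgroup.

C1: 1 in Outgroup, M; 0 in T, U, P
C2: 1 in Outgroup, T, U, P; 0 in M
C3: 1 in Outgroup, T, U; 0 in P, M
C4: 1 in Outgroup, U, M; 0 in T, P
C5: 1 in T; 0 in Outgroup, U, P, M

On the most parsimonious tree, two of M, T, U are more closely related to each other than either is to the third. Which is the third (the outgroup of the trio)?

M

Character polarity is set by the outgroup: the derived state is whichever differs from the outgroup's state, so for C1, C2, C3, C4 the derived state is '0', and for the remaining characters it is '1'.
C1 (derived state '0') is shared by P, T, and U — a synapomorphy uniting that clade.
C2 (derived state '0') is unique to M (autapomorphy; uninformative for grouping).
C3 groups M and P, which is incompatible with the clades supported by the remaining characters; treating it as convergent (homoplasy) costs fewer steps than any alternative tree.
C4 (derived state '0') is shared by P and T — a synapomorphy uniting that clade.
C5: derived state '1' in T only — an autapomorphy, so it tells us nothing about relationships among taxa.
Most parsimonious ingroup topology: (((T,P),U),M).
T and U share a more recent common ancestor with each other than either does with M, so M is the least closely related of the three.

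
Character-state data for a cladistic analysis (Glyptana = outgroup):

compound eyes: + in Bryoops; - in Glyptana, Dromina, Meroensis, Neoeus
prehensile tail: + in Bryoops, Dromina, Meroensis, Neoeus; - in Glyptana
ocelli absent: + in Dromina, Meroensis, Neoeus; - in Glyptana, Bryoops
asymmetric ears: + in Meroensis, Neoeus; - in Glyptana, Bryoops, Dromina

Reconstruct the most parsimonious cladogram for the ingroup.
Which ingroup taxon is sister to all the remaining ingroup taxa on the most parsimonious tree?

Bryoops

The outgroup has state '-' for every character, so '+' is the derived state throughout.
compound eyes: derived state '+' in Bryoops only — an autapomorphy, so it tells us nothing about relationships among taxa.
All ingroup taxa share the derived state '+' for prehensile tail; it defines the ingroup but does not resolve relationships within it.
ocelli absent (derived state '+') is shared by Dromina, Meroensis, and Neoeus — a synapomorphy uniting that clade.
asymmetric ears (derived state '+') is shared by Meroensis and Neoeus — a synapomorphy uniting that clade.
Most parsimonious ingroup topology: ((Dromina,(Meroensis,Neoeus)),Bryoops).
Bryoops is sister to the clade containing all other ingroup taxa, so it is the earliest-diverging (most basal) ingroup lineage.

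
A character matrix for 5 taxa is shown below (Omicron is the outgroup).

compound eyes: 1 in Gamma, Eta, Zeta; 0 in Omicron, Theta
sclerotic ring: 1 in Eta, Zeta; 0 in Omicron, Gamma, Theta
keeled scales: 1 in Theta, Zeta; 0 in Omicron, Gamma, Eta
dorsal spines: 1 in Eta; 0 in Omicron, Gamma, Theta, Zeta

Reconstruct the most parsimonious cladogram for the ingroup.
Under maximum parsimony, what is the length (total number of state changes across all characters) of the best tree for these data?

5

The outgroup has state '0' for every character, so '1' is the derived state throughout.
compound eyes: derived state '1' in Eta, Gamma, and Zeta only — synapomorphy for {Eta, Gamma, Zeta}.
sclerotic ring (derived state '1') is shared by Eta and Zeta — a synapomorphy uniting that clade.
keeled scales groups Theta and Zeta, which is incompatible with the clades supported by the remaining characters; treating it as convergent (homoplasy) costs fewer steps than any alternative tree.
dorsal spines: derived state '1' in Eta only — an autapomorphy, so it tells us nothing about relationships among taxa.
Most parsimonious ingroup topology: ((Gamma,(Eta,Zeta)),Theta).
Changes per character on this tree: compound eyes: 1; sclerotic ring: 1; keeled scales: 2; dorsal spines: 1.
Total = 5.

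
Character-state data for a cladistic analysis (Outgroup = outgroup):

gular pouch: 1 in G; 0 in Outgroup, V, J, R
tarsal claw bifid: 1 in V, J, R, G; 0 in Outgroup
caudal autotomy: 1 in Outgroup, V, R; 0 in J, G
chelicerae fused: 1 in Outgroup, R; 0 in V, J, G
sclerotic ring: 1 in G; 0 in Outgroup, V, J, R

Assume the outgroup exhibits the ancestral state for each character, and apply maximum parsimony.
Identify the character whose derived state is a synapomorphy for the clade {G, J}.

Character polarity is set by the outgroup: the derived state is whichever differs from the outgroup's state, so for caudal autotomy, chelicerae fused the derived state is '0', and for the remaining characters it is '1'.
gular pouch: derived state '1' in G only — an autapomorphy, so it tells us nothing about relationships among taxa.
All ingroup taxa share the derived state '1' for tarsal claw bifid; it defines the ingroup but does not resolve relationships within it.
caudal autotomy: derived state '0' in G and J only — synapomorphy for {G, J}.
chelicerae fused: derived state '0' in G, J, and V only — synapomorphy for {G, J, V}.
sclerotic ring: derived state '1' in G only — an autapomorphy, so it tells us nothing about relationships among taxa.
Most parsimonious ingroup topology: ((V,(J,G)),R).
The clade {G, J} is supported by caudal autotomy: its derived state '0' occurs in exactly those taxa and in no other taxon (including the outgroup).

caudal autotomy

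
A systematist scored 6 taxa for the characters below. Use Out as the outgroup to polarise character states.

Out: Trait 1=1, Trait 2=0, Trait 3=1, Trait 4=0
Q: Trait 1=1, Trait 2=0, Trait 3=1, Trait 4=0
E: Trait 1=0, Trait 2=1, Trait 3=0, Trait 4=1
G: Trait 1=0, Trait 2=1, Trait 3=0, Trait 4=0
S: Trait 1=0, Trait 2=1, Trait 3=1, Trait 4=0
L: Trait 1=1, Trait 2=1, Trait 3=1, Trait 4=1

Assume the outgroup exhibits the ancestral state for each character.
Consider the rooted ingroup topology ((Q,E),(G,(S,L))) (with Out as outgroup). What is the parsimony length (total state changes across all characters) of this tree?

9

Map each character onto ((Q,E),(G,(S,L))) (rooted by Out) and count the minimum state changes it requires (Fitch parsimony):
Trait 1: 3; Trait 2: 2; Trait 3: 2; Trait 4: 2.
Total tree length = 9.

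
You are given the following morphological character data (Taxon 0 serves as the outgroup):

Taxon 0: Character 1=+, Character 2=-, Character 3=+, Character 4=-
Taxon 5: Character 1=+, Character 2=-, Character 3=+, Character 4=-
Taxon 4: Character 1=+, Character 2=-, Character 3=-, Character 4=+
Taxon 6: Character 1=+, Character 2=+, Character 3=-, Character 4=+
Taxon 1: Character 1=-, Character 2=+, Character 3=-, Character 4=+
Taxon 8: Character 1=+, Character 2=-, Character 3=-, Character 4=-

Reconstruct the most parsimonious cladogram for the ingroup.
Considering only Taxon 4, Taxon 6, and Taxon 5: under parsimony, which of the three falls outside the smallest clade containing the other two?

Character polarity is set by the outgroup: the derived state is whichever differs from the outgroup's state, so for Character 1, Character 3 the derived state is '-', and for the remaining characters it is '+'.
Character 1: derived state '-' in Taxon 1 only — an autapomorphy, so it tells us nothing about relationships among taxa.
Character 2: derived state '+' in Taxon 1 and Taxon 6 only — synapomorphy for {Taxon 1, Taxon 6}.
Character 3: derived state '-' in Taxon 1, Taxon 4, Taxon 6, and Taxon 8 only — synapomorphy for {Taxon 1, Taxon 4, Taxon 6, Taxon 8}.
Only Taxon 1, Taxon 4, and Taxon 6 show the derived state '+' for Character 4, supporting them as a clade.
Most parsimonious ingroup topology: (Taxon 5,((Taxon 4,(Taxon 6,Taxon 1)),Taxon 8)).
Taxon 6 and Taxon 4 share a more recent common ancestor with each other than either does with Taxon 5, so Taxon 5 is the least closely related of the three.

Taxon 5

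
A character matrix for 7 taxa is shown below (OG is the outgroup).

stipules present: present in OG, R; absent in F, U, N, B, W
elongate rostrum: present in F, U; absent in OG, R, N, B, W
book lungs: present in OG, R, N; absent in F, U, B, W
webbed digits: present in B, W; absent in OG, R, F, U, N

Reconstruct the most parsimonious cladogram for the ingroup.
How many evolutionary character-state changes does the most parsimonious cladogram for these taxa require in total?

Character polarity is set by the outgroup: the derived state is whichever differs from the outgroup's state, so for stipules present, book lungs the derived state is 'absent', and for the remaining characters it is 'present'.
Only B, F, N, U, and W show the derived state 'absent' for stipules present, supporting them as a clade.
Only F and U show the derived state 'present' for elongate rostrum, supporting them as a clade.
book lungs: derived state 'absent' in B, F, U, and W only — synapomorphy for {B, F, U, W}.
webbed digits (derived state 'present') is shared by B and W — a synapomorphy uniting that clade.
Most parsimonious ingroup topology: (R,(((F,U),(B,W)),N)).
Changes per character on this tree: stipules present: 1; elongate rostrum: 1; book lungs: 1; webbed digits: 1.
Total = 4.

4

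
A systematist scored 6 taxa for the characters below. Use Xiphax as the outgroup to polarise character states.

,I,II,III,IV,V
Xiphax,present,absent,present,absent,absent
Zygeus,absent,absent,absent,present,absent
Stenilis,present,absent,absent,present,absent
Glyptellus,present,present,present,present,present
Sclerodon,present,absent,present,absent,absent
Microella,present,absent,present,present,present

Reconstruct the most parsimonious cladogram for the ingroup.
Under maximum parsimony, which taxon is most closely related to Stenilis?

Zygeus

Character polarity is set by the outgroup: the derived state is whichever differs from the outgroup's state, so for I, III the derived state is 'absent', and for the remaining characters it is 'present'.
I (derived state 'absent') is unique to Zygeus (autapomorphy; uninformative for grouping).
II: derived state 'present' in Glyptellus only — an autapomorphy, so it tells us nothing about relationships among taxa.
III: derived state 'absent' in Stenilis and Zygeus only — synapomorphy for {Stenilis, Zygeus}.
IV: derived state 'present' in Glyptellus, Microella, Stenilis, and Zygeus only — synapomorphy for {Glyptellus, Microella, Stenilis, Zygeus}.
V (derived state 'present') is shared by Glyptellus and Microella — a synapomorphy uniting that clade.
Most parsimonious ingroup topology: (((Zygeus,Stenilis),(Glyptellus,Microella)),Sclerodon).
Stenilis and Zygeus form a cherry on this tree, so they are sister taxa.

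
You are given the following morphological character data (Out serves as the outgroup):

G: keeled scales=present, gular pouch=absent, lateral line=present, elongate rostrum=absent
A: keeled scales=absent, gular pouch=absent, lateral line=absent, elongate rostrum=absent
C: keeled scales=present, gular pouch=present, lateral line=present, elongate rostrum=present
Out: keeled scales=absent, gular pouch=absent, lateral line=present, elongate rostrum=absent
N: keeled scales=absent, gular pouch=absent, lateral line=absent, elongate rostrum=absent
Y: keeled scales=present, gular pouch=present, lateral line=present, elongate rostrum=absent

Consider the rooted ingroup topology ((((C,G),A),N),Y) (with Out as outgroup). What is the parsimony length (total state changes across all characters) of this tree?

Map each character onto ((((C,G),A),N),Y) (rooted by Out) and count the minimum state changes it requires (Fitch parsimony):
keeled scales: 2; gular pouch: 2; lateral line: 2; elongate rostrum: 1.
Total tree length = 7.

7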